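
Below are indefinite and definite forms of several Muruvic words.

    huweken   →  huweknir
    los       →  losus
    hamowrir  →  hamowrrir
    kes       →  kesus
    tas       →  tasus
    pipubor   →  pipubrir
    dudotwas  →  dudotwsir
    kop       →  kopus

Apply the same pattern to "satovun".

satovnir

"satovun" has 3 vowels. The stems with 3 vowels (huweken → huweknir, pipubor → pipubrir, hamowrir → hamowrrir) delete the last vowel and add -ir.
So satovun → satovnir.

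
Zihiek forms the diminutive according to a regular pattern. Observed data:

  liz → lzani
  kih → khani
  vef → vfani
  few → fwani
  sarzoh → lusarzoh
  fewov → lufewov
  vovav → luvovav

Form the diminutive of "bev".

bvani

"bev" has 1 vowel. The stems with 1 vowel (liz → lzani, kih → khani, vef → vfani) delete the last vowel and add -ani.
So bev → bvani.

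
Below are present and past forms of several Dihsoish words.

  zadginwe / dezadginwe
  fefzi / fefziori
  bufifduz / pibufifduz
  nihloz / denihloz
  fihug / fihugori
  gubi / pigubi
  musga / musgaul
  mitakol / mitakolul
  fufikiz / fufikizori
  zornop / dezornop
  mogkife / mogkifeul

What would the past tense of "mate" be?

mogkife and zadginwe both end in -e yet inflect differently (mogkifeul, dezadginwe), so the final letter is not what conditions the rule; the first letter is.
"mate" begins with m-. The stems beginning with m- (musga → musgaul, mitakol → mitakolul, mogkife → mogkifeul) add -ul.
The other patterns: stems beginning with f- add -ori; stems beginning with n- or z- add the prefix de-; stems beginning with b- or g- add the prefix pi-.
So mate → mateul.

mateul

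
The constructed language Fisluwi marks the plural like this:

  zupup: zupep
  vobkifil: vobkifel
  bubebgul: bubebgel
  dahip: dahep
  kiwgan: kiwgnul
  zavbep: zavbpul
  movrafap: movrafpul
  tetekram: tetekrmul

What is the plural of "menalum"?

menalem

zupup and zavbep both end in -p yet inflect differently (zupep, zavbpul), so the final letter is not what conditions the rule; the last vowel is.
"menalum" has last vowel 'u'. The stems whose last vowel is 'u' (zupup → zupep, bubebgul → bubebgel) change the last vowel to 'e'.
So menalum → menalem.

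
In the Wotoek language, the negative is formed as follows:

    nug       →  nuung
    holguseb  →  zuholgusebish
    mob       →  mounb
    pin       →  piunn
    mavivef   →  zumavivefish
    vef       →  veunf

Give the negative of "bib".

vef and mavivef both end in -f yet inflect differently (veunf, zumavivefish), so the final letter is not what conditions the rule; the number of vowels is.
"bib" has 1 vowel. The stems with 1 vowel (pin → piunn, mob → mounb, nug → nuung) insert -un- after the first vowel.
The other pattern: stems with 3 vowels add zu- … -ish around the stem.
So bib → biunb.

biunb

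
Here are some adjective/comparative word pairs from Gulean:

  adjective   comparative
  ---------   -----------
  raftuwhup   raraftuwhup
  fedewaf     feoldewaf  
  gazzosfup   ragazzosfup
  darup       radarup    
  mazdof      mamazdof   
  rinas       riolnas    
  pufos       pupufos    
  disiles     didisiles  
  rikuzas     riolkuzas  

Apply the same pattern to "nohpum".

ranohpum

fedewaf and mazdof both end in -f yet inflect differently (feoldewaf, mamazdof), so the final letter is not what conditions the rule; the last vowel is.
"nohpum" has last vowel 'u'. The stems whose last vowel is 'u' (darup → radarup, raftuwhup → raraftuwhup, gazzosfup → ragazzosfup) add the prefix ra-.
The other patterns: stems whose last vowel is 'a' insert -ol- after the first vowel; stems whose last vowel is 'e' or 'o' repeat the first consonant+vowel as a prefix.
So nohpum → ranohpum.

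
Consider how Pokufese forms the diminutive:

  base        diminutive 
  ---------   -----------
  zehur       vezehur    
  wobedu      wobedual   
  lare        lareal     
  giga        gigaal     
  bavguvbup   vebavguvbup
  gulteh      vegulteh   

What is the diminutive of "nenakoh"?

venenakoh

wobedu and bavguvbup both have last vowel 'u' yet inflect differently (wobedual, vebavguvbup), so the last vowel is not what conditions the rule; whether the stem ends in a vowel or a consonant is.
"nenakoh" ends in a consonant. The stems ending in a consonant (bavguvbup → vebavguvbup, zehur → vezehur, gulteh → vegulteh) add the prefix ve-.
The other pattern: stems ending in a vowel add -al.
So nenakoh → venenakoh.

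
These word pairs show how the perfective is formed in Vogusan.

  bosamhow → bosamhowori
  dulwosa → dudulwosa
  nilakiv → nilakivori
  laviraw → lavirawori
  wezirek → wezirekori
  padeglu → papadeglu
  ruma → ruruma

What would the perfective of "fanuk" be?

dulwosa and laviraw both have last vowel 'a' yet inflect differently (dudulwosa, lavirawori), so the last vowel is not what conditions the rule; whether the stem ends in a vowel or a consonant is.
"fanuk" ends in a consonant. The stems ending in a consonant (laviraw → lavirawori, nilakiv → nilakivori, wezirek → wezirekori) add -ori.
The other pattern: stems ending in a vowel repeat the first consonant+vowel as a prefix.
So fanuk → fanukori.

fanukori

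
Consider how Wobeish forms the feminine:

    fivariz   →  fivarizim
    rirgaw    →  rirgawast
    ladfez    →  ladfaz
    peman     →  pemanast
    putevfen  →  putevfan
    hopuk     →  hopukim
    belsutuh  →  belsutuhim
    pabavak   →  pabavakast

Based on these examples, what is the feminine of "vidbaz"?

"vidbaz" has last vowel 'a'. The stems whose last vowel is 'a' (pabavak → pabavakast, peman → pemanast, rirgaw → rirgawast) add -ast.
The other patterns: stems whose last vowel is 'e' change the last vowel to 'a'; stems whose last vowel is 'i' or 'u' add -im.
So vidbaz → vidbazast.

vidbazast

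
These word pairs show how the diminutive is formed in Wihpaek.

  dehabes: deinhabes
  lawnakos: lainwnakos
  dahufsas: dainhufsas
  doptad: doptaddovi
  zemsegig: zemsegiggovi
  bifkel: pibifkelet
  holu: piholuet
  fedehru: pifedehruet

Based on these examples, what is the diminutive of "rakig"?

rakiggovi

dahufsas and doptad both have last vowel 'a' yet inflect differently (dainhufsas, doptaddovi), so the last vowel is not what conditions the rule; the final letter is.
"rakig" ends in -g. The one such stem in the data (zemsegig → zemsegiggovi) doubles the final consonant and adds -ovi (as does doptad), so the same rule applies.
So rakig → rakiggovi.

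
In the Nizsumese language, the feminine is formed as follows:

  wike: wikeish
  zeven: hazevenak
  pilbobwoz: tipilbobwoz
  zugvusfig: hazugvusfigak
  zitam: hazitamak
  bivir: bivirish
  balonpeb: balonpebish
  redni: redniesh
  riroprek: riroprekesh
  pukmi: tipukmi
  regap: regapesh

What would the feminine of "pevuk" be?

redni and pukmi both end in -i yet inflect differently (redniesh, tipukmi), so the final letter is not what conditions the rule; the first letter is.
"pevuk" begins with p-. The stems beginning with p- (pilbobwoz → tipilbobwoz, pukmi → tipukmi) add the prefix ti-.
The other patterns: stems beginning with z- add ha- … -ak around the stem; stems beginning with r- add -esh; stems beginning with b- or w- add -ish.
So pevuk → tipevuk.

tipevuk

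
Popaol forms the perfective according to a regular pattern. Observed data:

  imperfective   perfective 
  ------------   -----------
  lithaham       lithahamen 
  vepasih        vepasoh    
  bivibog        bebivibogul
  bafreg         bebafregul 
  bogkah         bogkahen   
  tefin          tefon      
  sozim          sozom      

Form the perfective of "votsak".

votsaken

bogkah and vepasih both end in -h yet inflect differently (bogkahen, vepasoh), so the final letter is not what conditions the rule; the last vowel is.
"votsak" has last vowel 'a'. The stems whose last vowel is 'a' (lithaham → lithahamen, bogkah → bogkahen) add -en.
The other patterns: stems whose last vowel is 'i' change the last vowel to 'o'; stems whose last vowel is 'e' or 'o' add be- … -ul around the stem.
So votsak → votsaken.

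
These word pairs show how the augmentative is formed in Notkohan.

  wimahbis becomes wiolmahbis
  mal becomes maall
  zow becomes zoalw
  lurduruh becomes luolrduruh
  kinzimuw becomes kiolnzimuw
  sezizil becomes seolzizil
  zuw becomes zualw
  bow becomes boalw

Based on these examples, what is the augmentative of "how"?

hoalw

sezizil and mal both end in -l yet inflect differently (seolzizil, maall), so the final letter is not what conditions the rule; the number of vowels is.
"how" has 1 vowel. The stems with 1 vowel (mal → maall, zuw → zualw, zow → zoalw) insert -al- after the first vowel.
The other pattern: stems with 3 vowels insert -ol- after the first vowel.
So how → hoalw.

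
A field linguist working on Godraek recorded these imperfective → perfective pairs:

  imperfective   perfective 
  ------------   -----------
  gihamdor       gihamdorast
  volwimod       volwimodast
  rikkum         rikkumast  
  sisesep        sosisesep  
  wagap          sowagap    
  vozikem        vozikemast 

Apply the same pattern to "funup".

sisesep and vozikem both have last vowel 'e' yet inflect differently (sosisesep, vozikemast), so the last vowel is not what conditions the rule; the final letter is.
"funup" ends in -p. The stems ending in -p (sisesep → sosisesep, wagap → sowagap) add the prefix so-.
So funup → sofunup.

sofunup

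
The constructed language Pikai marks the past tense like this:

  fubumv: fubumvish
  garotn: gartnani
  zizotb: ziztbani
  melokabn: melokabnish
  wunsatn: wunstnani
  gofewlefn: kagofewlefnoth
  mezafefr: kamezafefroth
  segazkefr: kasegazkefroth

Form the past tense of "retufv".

karetufvoth

wunsatn and gofewlefn both end in -n yet inflect differently (wunstnani, kagofewlefnoth), so the final letter is not what conditions the rule; the second-to-last letter is.
"retufv" has second-to-last letter 'f'. The stems whose second-to-last letter is 'f' (mezafefr → kamezafefroth, segazkefr → kasegazkefroth, gofewlefn → kagofewlefnoth) add ka- … -oth around the stem.
So retufv → karetufvoth.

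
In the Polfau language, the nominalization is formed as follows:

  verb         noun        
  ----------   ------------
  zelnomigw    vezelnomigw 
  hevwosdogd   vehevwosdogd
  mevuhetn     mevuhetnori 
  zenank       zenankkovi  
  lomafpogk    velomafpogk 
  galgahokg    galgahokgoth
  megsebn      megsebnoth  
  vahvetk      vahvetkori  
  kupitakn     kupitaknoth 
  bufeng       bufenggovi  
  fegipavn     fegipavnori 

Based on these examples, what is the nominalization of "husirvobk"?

husirvobkoth

galgahokg and bufeng both end in -g yet inflect differently (galgahokgoth, bufenggovi), so the final letter is not what conditions the rule; the second-to-last letter is.
"husirvobk" has second-to-last letter 'b'. The one such stem in the data (megsebn → megsebnoth) adds -oth, so the same rule applies.
The other patterns: stems whose second-to-last letter is 'n' double the final consonant and add -ovi; stems whose second-to-last letter is 'g' add the prefix ve-; stems whose second-to-last letter is 't' or 'v' add -ori.
So husirvobk → husirvobkoth.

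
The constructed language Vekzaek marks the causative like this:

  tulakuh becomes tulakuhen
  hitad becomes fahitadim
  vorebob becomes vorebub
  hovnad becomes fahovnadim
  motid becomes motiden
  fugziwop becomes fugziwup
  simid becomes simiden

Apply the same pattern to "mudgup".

mudgupen

motid and hitad both end in -d yet inflect differently (motiden, fahitadim), so the final letter is not what conditions the rule; the last vowel is.
"mudgup" has last vowel 'u'. The one such stem in the data (tulakuh → tulakuhen) adds -en, so the same rule applies.
The other patterns: stems whose last vowel is 'o' change the last vowel to 'u'; stems whose last vowel is 'a' add fa- … -im around the stem.
So mudgup → mudgupen.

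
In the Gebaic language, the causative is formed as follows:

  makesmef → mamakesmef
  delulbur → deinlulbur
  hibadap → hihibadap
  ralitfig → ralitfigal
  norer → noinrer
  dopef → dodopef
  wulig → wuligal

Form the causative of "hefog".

"hefog" ends in -g. The stems ending in -g (wulig → wuligal, ralitfig → ralitfigal) add -al.
So hefog → hefogal.

hefogal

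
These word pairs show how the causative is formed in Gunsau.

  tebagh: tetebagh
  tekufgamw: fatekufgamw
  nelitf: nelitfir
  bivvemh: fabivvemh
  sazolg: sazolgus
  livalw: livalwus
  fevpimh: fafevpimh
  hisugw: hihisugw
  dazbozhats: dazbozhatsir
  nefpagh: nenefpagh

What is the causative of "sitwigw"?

sisitwigw

tekufgamw and livalw both end in -w yet inflect differently (fatekufgamw, livalwus), so the final letter is not what conditions the rule; the second-to-last letter is.
"sitwigw" has second-to-last letter 'g'. The stems whose second-to-last letter is 'g' (tebagh → tetebagh, nefpagh → nenefpagh, hisugw → hihisugw) repeat the first consonant+vowel as a prefix.
So sitwigw → sisitwigw.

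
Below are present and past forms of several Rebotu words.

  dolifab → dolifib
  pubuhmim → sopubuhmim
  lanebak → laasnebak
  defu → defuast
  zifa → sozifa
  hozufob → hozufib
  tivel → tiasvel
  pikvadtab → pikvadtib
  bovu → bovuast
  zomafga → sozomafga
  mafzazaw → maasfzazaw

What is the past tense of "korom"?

"korom" ends in -m. The one such stem in the data (pubuhmim → sopubuhmim) adds the prefix so-, so the same rule applies.
So korom → sokorom.

sokorom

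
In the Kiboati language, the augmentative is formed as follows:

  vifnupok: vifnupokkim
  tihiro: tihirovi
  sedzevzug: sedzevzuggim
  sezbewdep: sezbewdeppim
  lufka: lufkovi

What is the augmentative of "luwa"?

luwovi

vifnupok and tihiro both have last vowel 'o' yet inflect differently (vifnupokkim, tihirovi), so the last vowel is not what conditions the rule; whether the stem ends in a vowel or a consonant is.
"luwa" ends in a vowel. The stems ending in a vowel (tihiro → tihirovi, lufka → lufkovi) drop the final letter and add -ovi.
So luwa → luwovi.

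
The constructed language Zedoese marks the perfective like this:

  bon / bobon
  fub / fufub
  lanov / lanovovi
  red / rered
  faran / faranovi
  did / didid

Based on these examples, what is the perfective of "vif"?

faran and bon both end in -n yet inflect differently (faranovi, bobon), so the final letter is not what conditions the rule; the number of vowels is.
"vif" has 1 vowel. The stems with 1 vowel (bon → bobon, red → rered, did → didid) repeat the first consonant+vowel as a prefix.
So vif → vivif.

vivif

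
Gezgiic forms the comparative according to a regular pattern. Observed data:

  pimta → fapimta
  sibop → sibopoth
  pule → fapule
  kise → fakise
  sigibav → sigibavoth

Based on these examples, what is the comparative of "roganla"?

faroganla

sigibav and pimta both have last vowel 'a' yet inflect differently (sigibavoth, fapimta), so the last vowel is not what conditions the rule; whether the stem ends in a vowel or a consonant is.
"roganla" ends in a vowel. The stems ending in a vowel (kise → fakise, pule → fapule, pimta → fapimta) add the prefix fa-.
So roganla → faroganla.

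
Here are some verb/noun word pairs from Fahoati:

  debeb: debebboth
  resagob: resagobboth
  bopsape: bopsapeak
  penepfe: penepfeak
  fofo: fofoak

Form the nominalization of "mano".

manoak

penepfe and debeb both have last vowel 'e' yet inflect differently (penepfeak, debebboth), so the last vowel is not what conditions the rule; whether the stem ends in a vowel or a consonant is.
"mano" ends in a vowel. The stems ending in a vowel (penepfe → penepfeak, bopsape → bopsapeak, fofo → fofoak) add -ak.
The other pattern: stems ending in a consonant double the final consonant and add -oth.
So mano → manoak.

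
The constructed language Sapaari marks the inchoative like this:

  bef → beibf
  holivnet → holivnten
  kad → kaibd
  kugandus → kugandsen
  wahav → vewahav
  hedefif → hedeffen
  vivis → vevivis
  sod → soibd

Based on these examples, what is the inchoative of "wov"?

woibv

bef and hedefif both end in -f yet inflect differently (beibf, hedeffen), so the final letter is not what conditions the rule; the number of vowels is.
"wov" has 1 vowel. The stems with 1 vowel (kad → kaibd, bef → beibf, sod → soibd) insert -ib- after the first vowel.
So wov → woibv.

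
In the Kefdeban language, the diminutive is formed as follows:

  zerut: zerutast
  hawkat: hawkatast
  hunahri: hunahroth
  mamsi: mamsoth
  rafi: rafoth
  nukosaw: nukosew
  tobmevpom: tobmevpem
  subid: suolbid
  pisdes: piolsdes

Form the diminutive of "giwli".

giwloth

"giwli" ends in -i. The stems ending in -i (hunahri → hunahroth, mamsi → mamsoth, rafi → rafoth) drop the final letter and add -oth.
So giwli → giwloth.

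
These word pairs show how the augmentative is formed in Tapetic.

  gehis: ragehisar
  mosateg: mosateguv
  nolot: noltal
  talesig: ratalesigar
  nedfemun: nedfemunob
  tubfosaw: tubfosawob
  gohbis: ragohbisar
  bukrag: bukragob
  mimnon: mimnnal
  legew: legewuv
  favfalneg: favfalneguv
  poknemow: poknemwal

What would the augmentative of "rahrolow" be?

rahrolwal

favfalneg and talesig both end in -g yet inflect differently (favfalneguv, ratalesigar), so the final letter is not what conditions the rule; the last vowel is.
"rahrolow" has last vowel 'o'. The stems whose last vowel is 'o' (nolot → noltal, poknemow → poknemwal, mimnon → mimnnal) delete the last vowel and add -al.
The other patterns: stems whose last vowel is 'e' add -uv; stems whose last vowel is 'i' add ra- … -ar around the stem; stems whose last vowel is 'a' or 'u' add -ob.
So rahrolow → rahrolwal.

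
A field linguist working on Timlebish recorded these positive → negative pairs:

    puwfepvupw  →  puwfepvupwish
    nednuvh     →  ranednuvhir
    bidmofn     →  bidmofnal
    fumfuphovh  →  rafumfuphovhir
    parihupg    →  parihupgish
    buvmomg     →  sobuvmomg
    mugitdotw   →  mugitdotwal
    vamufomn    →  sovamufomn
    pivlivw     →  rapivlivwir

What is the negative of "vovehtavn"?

pivlivw and puwfepvupw both end in -w yet inflect differently (rapivlivwir, puwfepvupwish), so the final letter is not what conditions the rule; the second-to-last letter is.
"vovehtavn" has second-to-last letter 'v'. The stems whose second-to-last letter is 'v' (pivlivw → rapivlivwir, nednuvh → ranednuvhir, fumfuphovh → rafumfuphovhir) add ra- … -ir around the stem.
So vovehtavn → ravovehtavnir.

ravovehtavnir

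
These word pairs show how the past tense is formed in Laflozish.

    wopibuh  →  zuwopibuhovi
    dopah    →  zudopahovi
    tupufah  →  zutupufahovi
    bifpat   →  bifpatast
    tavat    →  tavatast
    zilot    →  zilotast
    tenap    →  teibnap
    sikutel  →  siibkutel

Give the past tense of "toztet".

dopah and bifpat both have last vowel 'a' yet inflect differently (zudopahovi, bifpatast), so the last vowel is not what conditions the rule; the final letter is.
"toztet" ends in -t. The stems ending in -t (bifpat → bifpatast, tavat → tavatast, zilot → zilotast) add -ast.
The other patterns: stems ending in -h add zu- … -ovi around the stem; stems ending in -l or -p insert -ib- after the first vowel.
So toztet → toztetast.

toztetast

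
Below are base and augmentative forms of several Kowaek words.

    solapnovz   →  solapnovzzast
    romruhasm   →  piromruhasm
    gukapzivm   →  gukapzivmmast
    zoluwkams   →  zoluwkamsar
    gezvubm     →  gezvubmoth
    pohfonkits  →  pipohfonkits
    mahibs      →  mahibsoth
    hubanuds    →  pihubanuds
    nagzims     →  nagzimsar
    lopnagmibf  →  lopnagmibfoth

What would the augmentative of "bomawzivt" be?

bomawzivttast

mahibs and nagzims both end in -s yet inflect differently (mahibsoth, nagzimsar), so the final letter is not what conditions the rule; the second-to-last letter is.
"bomawzivt" has second-to-last letter 'v'. The stems whose second-to-last letter is 'v' (gukapzivm → gukapzivmmast, solapnovz → solapnovzzast) double the final consonant and add -ast.
The other patterns: stems whose second-to-last letter is 'b' add -oth; stems whose second-to-last letter is 'm' add -ar; stems whose second-to-last letter is 'd', 's' or 't' add the prefix pi-.
So bomawzivt → bomawzivttast.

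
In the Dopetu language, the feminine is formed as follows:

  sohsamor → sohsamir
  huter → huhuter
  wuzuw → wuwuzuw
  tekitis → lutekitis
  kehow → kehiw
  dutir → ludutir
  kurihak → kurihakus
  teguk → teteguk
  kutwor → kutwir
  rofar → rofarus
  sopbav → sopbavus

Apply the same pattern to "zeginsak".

zeginsakus

huter and sohsamor both end in -r yet inflect differently (huhuter, sohsamir), so the final letter is not what conditions the rule; the last vowel is.
"zeginsak" has last vowel 'a'. The stems whose last vowel is 'a' (kurihak → kurihakus, rofar → rofarus, sopbav → sopbavus) add -us.
The other patterns: stems whose last vowel is 'e' or 'u' repeat the first consonant+vowel as a prefix; stems whose last vowel is 'o' change the last vowel to 'i'; stems whose last vowel is 'i' add the prefix lu-.
So zeginsak → zeginsakus.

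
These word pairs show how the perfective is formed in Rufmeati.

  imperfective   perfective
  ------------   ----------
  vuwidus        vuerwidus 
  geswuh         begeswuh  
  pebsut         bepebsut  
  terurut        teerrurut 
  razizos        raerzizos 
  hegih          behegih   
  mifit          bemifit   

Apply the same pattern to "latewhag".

terurut and pebsut both end in -t yet inflect differently (teerrurut, bepebsut), so the final letter is not what conditions the rule; the number of vowels is.
"latewhag" has 3 vowels. The stems with 3 vowels (terurut → teerrurut, vuwidus → vuerwidus, razizos → raerzizos) insert -er- after the first vowel.
So latewhag → laertewhag.

laertewhag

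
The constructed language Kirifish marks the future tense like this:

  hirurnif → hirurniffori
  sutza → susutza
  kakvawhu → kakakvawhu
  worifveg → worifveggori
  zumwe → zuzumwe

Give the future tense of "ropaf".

worifveg and zumwe both have last vowel 'e' yet inflect differently (worifveggori, zuzumwe), so the last vowel is not what conditions the rule; whether the stem ends in a vowel or a consonant is.
"ropaf" ends in a consonant. The stems ending in a consonant (worifveg → worifveggori, hirurnif → hirurniffori) double the final consonant and add -ori.
So ropaf → ropaffori.

ropaffori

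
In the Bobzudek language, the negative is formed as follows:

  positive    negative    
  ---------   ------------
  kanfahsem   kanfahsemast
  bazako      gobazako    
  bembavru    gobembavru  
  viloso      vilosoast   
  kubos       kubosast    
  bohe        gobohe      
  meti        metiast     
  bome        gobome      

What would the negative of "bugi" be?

bazako and viloso both end in -o yet inflect differently (gobazako, vilosoast), so the final letter is not what conditions the rule; the first letter is.
"bugi" begins with b-. The stems beginning with b- (bazako → gobazako, bohe → gobohe, bome → gobome) add the prefix go-.
The other pattern: stems beginning with k-, m- or v- add -ast.
So bugi → gobugi.

gobugi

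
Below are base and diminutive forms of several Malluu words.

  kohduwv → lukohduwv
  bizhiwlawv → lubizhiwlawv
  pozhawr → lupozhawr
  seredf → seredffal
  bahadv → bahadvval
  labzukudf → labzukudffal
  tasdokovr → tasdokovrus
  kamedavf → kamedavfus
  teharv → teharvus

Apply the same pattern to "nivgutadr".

nivgutadrral

kohduwv and bahadv both end in -v yet inflect differently (lukohduwv, bahadvval), so the final letter is not what conditions the rule; the second-to-last letter is.
"nivgutadr" has second-to-last letter 'd'. The stems whose second-to-last letter is 'd' (seredf → seredffal, bahadv → bahadvval, labzukudf → labzukudffal) double the final consonant and add -al.
The other patterns: stems whose second-to-last letter is 'w' add the prefix lu-; stems whose second-to-last letter is 'r' or 'v' add -us.
So nivgutadr → nivgutadrral.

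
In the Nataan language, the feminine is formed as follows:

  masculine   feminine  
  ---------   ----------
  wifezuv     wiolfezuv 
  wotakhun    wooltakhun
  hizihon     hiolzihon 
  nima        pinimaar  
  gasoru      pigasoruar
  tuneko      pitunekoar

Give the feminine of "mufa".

pimufaar

"mufa" ends in a vowel. The stems ending in a vowel (nima → pinimaar, gasoru → pigasoruar, tuneko → pitunekoar) add pi- … -ar around the stem.
So mufa → pimufaar.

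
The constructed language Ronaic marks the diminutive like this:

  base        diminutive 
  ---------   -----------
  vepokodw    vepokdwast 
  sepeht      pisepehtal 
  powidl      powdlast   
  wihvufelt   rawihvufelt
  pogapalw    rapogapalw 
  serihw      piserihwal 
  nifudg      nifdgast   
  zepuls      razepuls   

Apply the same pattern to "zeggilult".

razeggilult

pogapalw and vepokodw both end in -w yet inflect differently (rapogapalw, vepokdwast), so the final letter is not what conditions the rule; the second-to-last letter is.
"zeggilult" has second-to-last letter 'l'. The stems whose second-to-last letter is 'l' (pogapalw → rapogapalw, wihvufelt → rawihvufelt, zepuls → razepuls) add the prefix ra-.
The other patterns: stems whose second-to-last letter is 'd' delete the last vowel and add -ast; stems whose second-to-last letter is 'h' add pi- … -al around the stem.
So zeggilult → razeggilult.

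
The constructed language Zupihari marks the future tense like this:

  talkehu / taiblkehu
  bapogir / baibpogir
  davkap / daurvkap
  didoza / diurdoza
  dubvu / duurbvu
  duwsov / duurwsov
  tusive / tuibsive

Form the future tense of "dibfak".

dubvu and talkehu both end in -u yet inflect differently (duurbvu, taiblkehu), so the final letter is not what conditions the rule; the first letter is.
"dibfak" begins with d-. The stems beginning with d- (duwsov → duurwsov, dubvu → duurbvu, davkap → daurvkap) insert -ur- after the first vowel.
So dibfak → diurbfak.

diurbfak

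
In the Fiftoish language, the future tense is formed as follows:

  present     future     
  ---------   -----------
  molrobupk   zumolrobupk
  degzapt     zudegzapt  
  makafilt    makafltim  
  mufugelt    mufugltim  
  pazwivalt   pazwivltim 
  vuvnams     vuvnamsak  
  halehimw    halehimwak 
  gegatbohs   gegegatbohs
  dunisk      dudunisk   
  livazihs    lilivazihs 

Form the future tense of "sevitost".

degzapt and makafilt both end in -t yet inflect differently (zudegzapt, makafltim), so the final letter is not what conditions the rule; the second-to-last letter is.
"sevitost" has second-to-last letter 's'. The one such stem in the data (dunisk → dudunisk) repeats the first consonant+vowel as a prefix (as do gegatbohs, livazihs), so the same rule applies.
So sevitost → sesevitost.

sesevitost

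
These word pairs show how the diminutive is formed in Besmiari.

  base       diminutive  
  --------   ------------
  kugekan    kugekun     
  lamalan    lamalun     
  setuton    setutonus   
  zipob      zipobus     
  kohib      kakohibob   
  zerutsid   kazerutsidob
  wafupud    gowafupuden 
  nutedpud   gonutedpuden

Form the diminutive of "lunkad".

"lunkad" has last vowel 'a'. The stems whose last vowel is 'a' (kugekan → kugekun, lamalan → lamalun) change the last vowel to 'u'.
The other patterns: stems whose last vowel is 'o' add -us; stems whose last vowel is 'i' add ka- … -ob around the stem; stems whose last vowel is 'u' add go- … -en around the stem.
So lunkad → lunkud.

lunkud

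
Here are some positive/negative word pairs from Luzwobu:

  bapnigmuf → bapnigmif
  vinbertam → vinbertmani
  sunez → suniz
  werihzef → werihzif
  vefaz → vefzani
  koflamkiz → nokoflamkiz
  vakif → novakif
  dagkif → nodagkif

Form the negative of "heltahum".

heltahim

"heltahum" has last vowel 'u'. The one such stem in the data (bapnigmuf → bapnigmif) changes the last vowel to 'i' (as do werihzef, sunez), so the same rule applies.
So heltahum → heltahim.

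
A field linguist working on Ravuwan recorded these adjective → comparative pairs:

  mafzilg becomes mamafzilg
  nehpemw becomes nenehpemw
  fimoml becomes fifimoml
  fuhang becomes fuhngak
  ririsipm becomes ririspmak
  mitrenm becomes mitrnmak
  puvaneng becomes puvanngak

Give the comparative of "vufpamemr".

vuvufpamemr

mafzilg and fuhang both end in -g yet inflect differently (mamafzilg, fuhngak), so the final letter is not what conditions the rule; the second-to-last letter is.
"vufpamemr" has second-to-last letter 'm'. The stems whose second-to-last letter is 'm' (nehpemw → nenehpemw, fimoml → fifimoml) repeat the first consonant+vowel as a prefix.
The other pattern: stems whose second-to-last letter is 'n' or 'p' delete the last vowel and add -ak.
So vufpamemr → vuvufpamemr.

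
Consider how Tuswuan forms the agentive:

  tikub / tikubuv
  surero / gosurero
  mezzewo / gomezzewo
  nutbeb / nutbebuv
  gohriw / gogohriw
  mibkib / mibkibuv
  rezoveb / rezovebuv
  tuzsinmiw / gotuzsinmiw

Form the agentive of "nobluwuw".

gonobluwuw

mibkib and tuzsinmiw both have last vowel 'i' yet inflect differently (mibkibuv, gotuzsinmiw), so the last vowel is not what conditions the rule; the final letter is.
"nobluwuw" ends in -w. The stems ending in -w (tuzsinmiw → gotuzsinmiw, gohriw → gogohriw) add the prefix go-.
So nobluwuw → gonobluwuw.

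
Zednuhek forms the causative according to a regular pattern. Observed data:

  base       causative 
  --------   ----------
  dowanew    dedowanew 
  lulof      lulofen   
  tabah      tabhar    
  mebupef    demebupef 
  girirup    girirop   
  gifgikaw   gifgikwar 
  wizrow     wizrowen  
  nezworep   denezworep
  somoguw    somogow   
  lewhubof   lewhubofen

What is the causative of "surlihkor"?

"surlihkor" has last vowel 'o'. The stems whose last vowel is 'o' (lewhubof → lewhubofen, wizrow → wizrowen, lulof → lulofen) add -en.
The other patterns: stems whose last vowel is 'a' delete the last vowel and add -ar; stems whose last vowel is 'e' add the prefix de-; stems whose last vowel is 'u' change the last vowel to 'o'.
So surlihkor → surlihkoren.

surlihkoren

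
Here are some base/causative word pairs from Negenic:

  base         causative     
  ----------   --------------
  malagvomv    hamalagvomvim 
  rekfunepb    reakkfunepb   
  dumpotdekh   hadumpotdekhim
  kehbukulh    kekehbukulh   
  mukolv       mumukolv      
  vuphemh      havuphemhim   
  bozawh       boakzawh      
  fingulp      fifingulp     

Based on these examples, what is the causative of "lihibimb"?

dumpotdekh and kehbukulh both end in -h yet inflect differently (hadumpotdekhim, kekehbukulh), so the final letter is not what conditions the rule; the second-to-last letter is.
"lihibimb" has second-to-last letter 'm'. The stems whose second-to-last letter is 'm' (malagvomv → hamalagvomvim, vuphemh → havuphemhim) add ha- … -im around the stem.
The other patterns: stems whose second-to-last letter is 'l' repeat the first consonant+vowel as a prefix; stems whose second-to-last letter is 'p' or 'w' insert -ak- after the first vowel.
So lihibimb → halihibimbim.

halihibimbim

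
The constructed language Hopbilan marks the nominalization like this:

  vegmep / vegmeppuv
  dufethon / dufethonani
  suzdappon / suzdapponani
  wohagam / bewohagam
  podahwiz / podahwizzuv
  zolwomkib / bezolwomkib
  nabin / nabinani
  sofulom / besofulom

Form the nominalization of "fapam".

befapam

dufethon and sofulom both have last vowel 'o' yet inflect differently (dufethonani, besofulom), so the last vowel is not what conditions the rule; the final letter is.
"fapam" ends in -m. The stems ending in -m (sofulom → besofulom, wohagam → bewohagam) add the prefix be-.
So fapam → befapam.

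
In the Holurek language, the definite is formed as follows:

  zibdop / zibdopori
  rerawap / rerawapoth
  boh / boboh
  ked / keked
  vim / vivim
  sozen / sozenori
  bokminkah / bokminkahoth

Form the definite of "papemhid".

papemhidoth

boh and bokminkah both end in -h yet inflect differently (boboh, bokminkahoth), so the final letter is not what conditions the rule; the number of vowels is.
"papemhid" has 3 vowels. The stems with 3 vowels (bokminkah → bokminkahoth, rerawap → rerawapoth) add -oth.
The other patterns: stems with 1 vowel repeat the first consonant+vowel as a prefix; stems with 2 vowels add -ori.
So papemhid → papemhidoth.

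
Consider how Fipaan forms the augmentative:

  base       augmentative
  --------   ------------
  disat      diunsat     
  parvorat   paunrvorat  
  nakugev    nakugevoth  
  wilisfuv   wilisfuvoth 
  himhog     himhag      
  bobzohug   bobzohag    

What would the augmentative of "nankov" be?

bobzohug and wilisfuv both have last vowel 'u' yet inflect differently (bobzohag, wilisfuvoth), so the last vowel is not what conditions the rule; the final letter is.
"nankov" ends in -v. The stems ending in -v (nakugev → nakugevoth, wilisfuv → wilisfuvoth) add -oth.
So nankov → nankovoth.

nankovoth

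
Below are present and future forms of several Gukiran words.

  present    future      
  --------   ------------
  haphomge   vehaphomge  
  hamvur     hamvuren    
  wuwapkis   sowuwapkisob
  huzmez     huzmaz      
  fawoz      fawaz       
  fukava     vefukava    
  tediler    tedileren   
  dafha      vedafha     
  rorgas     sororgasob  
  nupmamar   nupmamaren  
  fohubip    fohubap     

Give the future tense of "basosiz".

nupmamar and rorgas both have last vowel 'a' yet inflect differently (nupmamaren, sororgasob), so the last vowel is not what conditions the rule; the final letter is.
"basosiz" ends in -z. The stems ending in -z (fawoz → fawaz, huzmez → huzmaz) change the last vowel to 'a'.
The other patterns: stems ending in -r add -en; stems ending in -s add so- … -ob around the stem; stems ending in -a or -e add the prefix ve-.
So basosiz → basosaz.

basosaz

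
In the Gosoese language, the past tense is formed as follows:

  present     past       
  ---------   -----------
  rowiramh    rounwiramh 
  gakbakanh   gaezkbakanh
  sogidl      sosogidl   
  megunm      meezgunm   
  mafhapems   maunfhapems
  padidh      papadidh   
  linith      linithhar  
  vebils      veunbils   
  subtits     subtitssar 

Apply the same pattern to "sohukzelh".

sounhukzelh

linith and gakbakanh both end in -h yet inflect differently (linithhar, gaezkbakanh), so the final letter is not what conditions the rule; the second-to-last letter is.
"sohukzelh" has second-to-last letter 'l'. The one such stem in the data (vebils → veunbils) inserts -un- after the first vowel (as do mafhapems, rowiramh), so the same rule applies.
The other patterns: stems whose second-to-last letter is 't' double the final consonant and add -ar; stems whose second-to-last letter is 'n' insert -ez- after the first vowel; stems whose second-to-last letter is 'd' repeat the first consonant+vowel as a prefix.
So sohukzelh → sounhukzelh.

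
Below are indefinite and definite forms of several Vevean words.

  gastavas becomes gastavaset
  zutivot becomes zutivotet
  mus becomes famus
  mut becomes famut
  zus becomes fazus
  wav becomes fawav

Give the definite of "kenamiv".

kenamivet

gastavas and mus both end in -s yet inflect differently (gastavaset, famus), so the final letter is not what conditions the rule; the number of vowels is.
"kenamiv" has 3 vowels. The stems with 3 vowels (gastavas → gastavaset, zutivot → zutivotet) add -et.
So kenamiv → kenamivet.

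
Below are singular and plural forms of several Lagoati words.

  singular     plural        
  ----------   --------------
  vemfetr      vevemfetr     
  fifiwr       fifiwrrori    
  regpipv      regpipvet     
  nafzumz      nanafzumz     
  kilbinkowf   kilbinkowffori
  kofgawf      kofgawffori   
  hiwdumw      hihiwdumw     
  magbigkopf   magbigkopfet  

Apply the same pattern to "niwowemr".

kilbinkowf and magbigkopf both end in -f yet inflect differently (kilbinkowffori, magbigkopfet), so the final letter is not what conditions the rule; the second-to-last letter is.
"niwowemr" has second-to-last letter 'm'. The stems whose second-to-last letter is 'm' (hiwdumw → hihiwdumw, nafzumz → nanafzumz) repeat the first consonant+vowel as a prefix.
The other patterns: stems whose second-to-last letter is 'w' double the final consonant and add -ori; stems whose second-to-last letter is 'p' add -et.
So niwowemr → niniwowemr.

niniwowemr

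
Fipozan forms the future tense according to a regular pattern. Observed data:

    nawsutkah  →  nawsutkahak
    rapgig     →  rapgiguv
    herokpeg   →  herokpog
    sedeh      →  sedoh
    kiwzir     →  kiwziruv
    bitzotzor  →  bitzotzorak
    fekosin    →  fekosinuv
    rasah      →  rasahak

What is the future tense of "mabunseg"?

rasah and sedeh both end in -h yet inflect differently (rasahak, sedoh), so the final letter is not what conditions the rule; the last vowel is.
"mabunseg" has last vowel 'e'. The stems whose last vowel is 'e' (herokpeg → herokpog, sedeh → sedoh) change the last vowel to 'o'.
The other patterns: stems whose last vowel is 'a' or 'o' add -ak; stems whose last vowel is 'i' add -uv.
So mabunseg → mabunsog.

mabunsog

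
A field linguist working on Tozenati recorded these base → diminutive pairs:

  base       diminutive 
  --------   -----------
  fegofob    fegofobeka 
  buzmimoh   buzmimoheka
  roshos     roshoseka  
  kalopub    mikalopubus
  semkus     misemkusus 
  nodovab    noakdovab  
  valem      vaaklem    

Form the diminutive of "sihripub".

fegofob and kalopub both end in -b yet inflect differently (fegofobeka, mikalopubus), so the final letter is not what conditions the rule; the last vowel is.
"sihripub" has last vowel 'u'. The stems whose last vowel is 'u' (kalopub → mikalopubus, semkus → misemkusus) add mi- … -us around the stem.
So sihripub → misihripubus.

misihripubus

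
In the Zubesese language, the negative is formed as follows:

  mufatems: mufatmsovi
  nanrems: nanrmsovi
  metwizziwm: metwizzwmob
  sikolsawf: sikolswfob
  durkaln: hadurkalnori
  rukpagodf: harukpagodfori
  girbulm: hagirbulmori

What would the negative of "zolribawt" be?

"zolribawt" has second-to-last letter 'w'. The stems whose second-to-last letter is 'w' (metwizziwm → metwizzwmob, sikolsawf → sikolswfob) delete the last vowel and add -ob.
So zolribawt → zolribwtob.

zolribwtob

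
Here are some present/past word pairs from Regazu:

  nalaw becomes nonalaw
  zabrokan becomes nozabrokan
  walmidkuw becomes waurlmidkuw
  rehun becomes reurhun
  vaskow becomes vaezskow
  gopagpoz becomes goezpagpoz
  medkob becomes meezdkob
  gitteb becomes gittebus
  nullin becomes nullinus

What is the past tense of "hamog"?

nalaw and walmidkuw both end in -w yet inflect differently (nonalaw, waurlmidkuw), so the final letter is not what conditions the rule; the last vowel is.
"hamog" has last vowel 'o'. The stems whose last vowel is 'o' (vaskow → vaezskow, gopagpoz → goezpagpoz, medkob → meezdkob) insert -ez- after the first vowel.
So hamog → haezmog.

haezmog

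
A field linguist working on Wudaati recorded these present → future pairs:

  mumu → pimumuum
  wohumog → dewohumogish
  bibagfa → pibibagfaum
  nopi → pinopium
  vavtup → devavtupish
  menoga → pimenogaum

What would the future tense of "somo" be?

"somo" ends in a vowel. The stems ending in a vowel (mumu → pimumuum, bibagfa → pibibagfaum, nopi → pinopium) add pi- … -um around the stem.
The other pattern: stems ending in a consonant add de- … -ish around the stem.
So somo → pisomoum.

pisomoum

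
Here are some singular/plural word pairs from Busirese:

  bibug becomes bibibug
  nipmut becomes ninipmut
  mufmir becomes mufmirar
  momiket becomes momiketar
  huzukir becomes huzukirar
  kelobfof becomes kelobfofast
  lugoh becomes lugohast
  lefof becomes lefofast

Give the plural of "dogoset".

dogosetar

nipmut and momiket both end in -t yet inflect differently (ninipmut, momiketar), so the final letter is not what conditions the rule; the last vowel is.
"dogoset" has last vowel 'e'. The one such stem in the data (momiket → momiketar) adds -ar, so the same rule applies.
The other patterns: stems whose last vowel is 'u' repeat the first consonant+vowel as a prefix; stems whose last vowel is 'o' add -ast.
So dogoset → dogosetar.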